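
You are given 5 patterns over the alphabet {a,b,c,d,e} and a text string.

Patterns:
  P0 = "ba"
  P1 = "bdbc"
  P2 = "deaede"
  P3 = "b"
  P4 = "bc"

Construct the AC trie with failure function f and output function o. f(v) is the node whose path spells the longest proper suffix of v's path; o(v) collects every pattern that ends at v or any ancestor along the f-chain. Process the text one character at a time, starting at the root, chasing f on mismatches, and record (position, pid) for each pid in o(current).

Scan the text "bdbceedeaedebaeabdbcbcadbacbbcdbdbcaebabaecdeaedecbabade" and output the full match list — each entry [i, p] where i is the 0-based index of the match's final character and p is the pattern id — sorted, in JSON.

Build:
Trie (insert patterns):
  n0 'ε': b→1 d→6
  n1 'b': a→2 c→12 d→3  ←P3
  n2 'ba': ·  ←P0
  n3 'bd': b→4
  n4 'bdb': c→5
  n5 'bdbc': ·  ←P1
  n6 'd': e→7
  n7 'de': a→8
  n8 'dea': e→9
  n9 'deae': d→10
  n10 'deaed': e→11
  n11 'deaede': ·  ←P2
  n12 'bc': ·  ←P4

Failure links (BFS by depth):
  n1('b'): parent n0 fail=0; on 'b' 0 → fail=0;  out {3}∪∅={3}
  n6('d'): parent n0 fail=0; on 'd' 0 → fail=0;  out ∅∪∅=∅
  n2('ba'): parent n1 fail=0; on 'a' 0 → fail=0;  out {0}∪∅={0}
  n3('bd'): parent n1 fail=0; on 'd' 0 → fail=6;  out ∅∪∅=∅
  n7('de'): parent n6 fail=0; on 'e' 0 → fail=0;  out ∅∪∅=∅
  n12('bc'): parent n1 fail=0; on 'c' 0 → fail=0;  out {4}∪∅={4}
  n4('bdb'): parent n3 fail=6; on 'b' 6→0 → fail=1;  out ∅∪{3}={3}
  n8('dea'): parent n7 fail=0; on 'a' 0 → fail=0;  out ∅∪∅=∅
  n5('bdbc'): parent n4 fail=1; on 'c' 1 → fail=12;  out {1}∪{4}={1,4}
  n9('deae'): parent n8 fail=0; on 'e' 0 → fail=0;  out ∅∪∅=∅
  n10('deaed'): parent n9 fail=0; on 'd' 0 → fail=6;  out ∅∪∅=∅
  n11('deaede'): parent n10 fail=6; on 'e' 6 → fail=7;  out {2}∪∅={2}

Scan:
pos 0 'b': at 1  emit P3@[0:0]
pos 1 'd': at 3
pos 2 'b': at 4  emit P3@[2:2]
pos 3 'c': at 5  emit P1@[0:3],P4@[2:3]
pos 4 'e': at 0 (via fail)
pos 5 'e': at 0
pos 6 'd': at 6
pos 7 'e': at 7
pos 8 'a': at 8
pos 9 'e': at 9
pos 10 'd': at 10
pos 11 'e': at 11  emit P2@[6:11]
pos 12 'b': at 1 (via fail)  emit P3@[12:12]
pos 13 'a': at 2  emit P0@[12:13]
pos 14 'e': at 0 (via fail)
pos 15 'a': at 0
pos 16 'b': at 1  emit P3@[16:16]
pos 17 'd': at 3
pos 18 'b': at 4  emit P3@[18:18]
pos 19 'c': at 5  emit P1@[16:19],P4@[18:19]
pos 20 'b': at 1 (via fail)  emit P3@[20:20]
pos 21 'c': at 12  emit P4@[20:21]
pos 22 'a': at 0 (via fail)
pos 23 'd': at 6
pos 24 'b': at 1 (via fail)  emit P3@[24:24]
pos 25 'a': at 2  emit P0@[24:25]
pos 26 'c': at 0 (via fail)
pos 27 'b': at 1  emit P3@[27:27]
pos 28 'b': at 1 (via fail)  emit P3@[28:28]
pos 29 'c': at 12  emit P4@[28:29]
pos 30 'd': at 6 (via fail)
pos 31 'b': at 1 (via fail)  emit P3@[31:31]
pos 32 'd': at 3
pos 33 'b': at 4  emit P3@[33:33]
pos 34 'c': at 5  emit P1@[31:34],P4@[33:34]
pos 35 'a': at 0 (via fail)
pos 36 'e': at 0
pos 37 'b': at 1  emit P3@[37:37]
pos 38 'a': at 2  emit P0@[37:38]
pos 39 'b': at 1 (via fail)  emit P3@[39:39]
pos 40 'a': at 2  emit P0@[39:40]
pos 41 'e': at 0 (via fail)
pos 42 'c': at 0
pos 43 'd': at 6
pos 44 'e': at 7
pos 45 'a': at 8
pos 46 'e': at 9
pos 47 'd': at 10
pos 48 'e': at 11  emit P2@[43:48]
pos 49 'c': at 0 (via fail)
pos 50 'b': at 1  emit P3@[50:50]
pos 51 'a': at 2  emit P0@[50:51]
pos 52 'b': at 1 (via fail)  emit P3@[52:52]
pos 53 'a': at 2  emit P0@[52:53]
pos 54 'd': at 6 (via fail)
pos 55 'e': at 7

All matches (sorted): [[0,3],[2,3],[3,1],[3,4],[11,2],[12,3],[13,0],[16,3],[18,3],[19,1],[19,4],[20,3],[21,4],[24,3],[25,0],[27,3],[28,3],[29,4],[31,3],[33,3],[34,1],[34,4],[37,3],[38,0],[39,3],[40,0],[48,2],[50,3],[51,0],[52,3],[53,0]]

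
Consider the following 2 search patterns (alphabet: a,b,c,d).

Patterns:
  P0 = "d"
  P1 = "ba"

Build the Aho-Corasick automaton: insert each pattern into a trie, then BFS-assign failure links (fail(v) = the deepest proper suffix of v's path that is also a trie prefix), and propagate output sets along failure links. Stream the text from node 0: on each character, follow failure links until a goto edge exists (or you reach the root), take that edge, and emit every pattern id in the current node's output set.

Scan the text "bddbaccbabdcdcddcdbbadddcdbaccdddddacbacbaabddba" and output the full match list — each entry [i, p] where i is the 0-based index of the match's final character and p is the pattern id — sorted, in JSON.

Build automaton:
Trie nodes:
  n0 'ε': b→2 d→1
  n1 'd': ·  ←P0
  n2 'b': a→3
  n3 'ba': ·  ←P1

Failure links (BFS by depth):
  fail(1) 'd': from fail(0)=0 chase 'd': 0 ⇒ 0;  out={0}∪out(0)={0}
  fail(2) 'b': from fail(0)=0 chase 'b': 0 ⇒ 0;  out=∅∪out(0)=∅
  fail(3) 'ba': from fail(2)=0 chase 'a': 0 ⇒ 0;  out={1}∪out(0)={1}

Text stream:
i=0 'b': node 0→2
i=1 'd': node 2→1 ·f  ** P0@[1:1]
i=2 'd': node 1→1 ·f  ** P0@[2:2]
i=3 'b': node 1→2 ·f
i=4 'a': node 2→3  ** P1@[3:4]
i=5 'c': node 3→0 ·f
i=6 'c': node 0→0
i=7 'b': node 0→2
i=8 'a': node 2→3  ** P1@[7:8]
i=9 'b': node 3→2 ·f
i=10 'd': node 2→1 ·f  ** P0@[10:10]
i=11 'c': node 1→0 ·f
i=12 'd': node 0→1  ** P0@[12:12]
i=13 'c': node 1→0 ·f
i=14 'd': node 0→1  ** P0@[14:14]
i=15 'd': node 1→1 ·f  ** P0@[15:15]
i=16 'c': node 1→0 ·f
i=17 'd': node 0→1  ** P0@[17:17]
i=18 'b': node 1→2 ·f
i=19 'b': node 2→2 ·f
i=20 'a': node 2→3  ** P1@[19:20]
i=21 'd': node 3→1 ·f  ** P0@[21:21]
i=22 'd': node 1→1 ·f  ** P0@[22:22]
i=23 'd': node 1→1 ·f  ** P0@[23:23]
i=24 'c': node 1→0 ·f
i=25 'd': node 0→1  ** P0@[25:25]
i=26 'b': node 1→2 ·f
i=27 'a': node 2→3  ** P1@[26:27]
i=28 'c': node 3→0 ·f
i=29 'c': node 0→0
i=30 'd': node 0→1  ** P0@[30:30]
i=31 'd': node 1→1 ·f  ** P0@[31:31]
i=32 'd': node 1→1 ·f  ** P0@[32:32]
i=33 'd': node 1→1 ·f  ** P0@[33:33]
i=34 'd': node 1→1 ·f  ** P0@[34:34]
i=35 'a': node 1→0 ·f
i=36 'c': node 0→0
i=37 'b': node 0→2
i=38 'a': node 2→3  ** P1@[37:38]
i=39 'c': node 3→0 ·f
i=40 'b': node 0→2
i=41 'a': node 2→3  ** P1@[40:41]
i=42 'a': node 3→0 ·f
i=43 'b': node 0→2
i=44 'd': node 2→1 ·f  ** P0@[44:44]
i=45 'd': node 1→1 ·f  ** P0@[45:45]
i=46 'b': node 1→2 ·f
i=47 'a': node 2→3  ** P1@[46:47]

Matches: [[1,0],[2,0],[4,1],[8,1],[10,0],[12,0],[14,0],[15,0],[17,0],[20,1],[21,0],[22,0],[23,0],[25,0],[27,1],[30,0],[31,0],[32,0],[33,0],[34,0],[38,1],[41,1],[44,0],[45,0],[47,1]]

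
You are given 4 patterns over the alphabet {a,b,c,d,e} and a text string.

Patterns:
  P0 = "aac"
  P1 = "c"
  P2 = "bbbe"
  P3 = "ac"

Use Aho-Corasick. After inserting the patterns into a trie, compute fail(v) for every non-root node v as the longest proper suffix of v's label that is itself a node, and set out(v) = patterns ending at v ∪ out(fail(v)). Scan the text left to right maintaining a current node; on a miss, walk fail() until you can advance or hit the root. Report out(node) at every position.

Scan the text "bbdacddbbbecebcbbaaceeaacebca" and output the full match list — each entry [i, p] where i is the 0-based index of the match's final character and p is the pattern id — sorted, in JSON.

Construct AC machine:
Trie nodes:
  0='ε' goto a→1 b→5 c→4
  1='a' goto a→2 c→9
  2='aa' goto c→3
  3='aac' goto ·  [P0 ends]
  4='c' goto ·  [P1 ends]
  5='b' goto b→6
  6='bb' goto b→7
  7='bbb' goto e→8
  8='bbbe' goto ·  [P2 ends]
  9='ac' goto ·  [P3 ends]

BFS fail/out derivation:
  n1('a'): parent n0 fail=0; on 'a' 0 → fail=0;  out ∅∪∅=∅
  n4('c'): parent n0 fail=0; on 'c' 0 → fail=0;  out {1}∪∅={1}
  n5('b'): parent n0 fail=0; on 'b' 0 → fail=0;  out ∅∪∅=∅
  n2('aa'): parent n1 fail=0; on 'a' 0 → fail=1;  out ∅∪∅=∅
  n6('bb'): parent n5 fail=0; on 'b' 0 → fail=5;  out ∅∪∅=∅
  n9('ac'): parent n1 fail=0; on 'c' 0 → fail=4;  out {3}∪{1}={1,3}
  n3('aac'): parent n2 fail=1; on 'c' 1 → fail=9;  out {0}∪{1,3}={0,1,3}
  n7('bbb'): parent n6 fail=5; on 'b' 5 → fail=6;  out ∅∪∅=∅
  n8('bbbe'): parent n7 fail=6; on 'e' 6→5→0 → fail=0;  out {2}∪∅={2}

Scan:
i=0 'b': node 0→5
i=1 'b': node 5→6
i=2 'd': node 6→0 (fail-walked)
i=3 'a': node 0→1
i=4 'c': node 1→9  emit P1@[4:4],P3@[3:4]
i=5 'd': node 9→0 (fail-walked)
i=6 'd': node 0→0
i=7 'b': node 0→5
i=8 'b': node 5→6
i=9 'b': node 6→7
i=10 'e': node 7→8  emit P2@[7:10]
i=11 'c': node 8→4 (fail-walked)  emit P1@[11:11]
i=12 'e': node 4→0 (fail-walked)
i=13 'b': node 0→5
i=14 'c': node 5→4 (fail-walked)  emit P1@[14:14]
i=15 'b': node 4→5 (fail-walked)
i=16 'b': node 5→6
i=17 'a': node 6→1 (fail-walked)
i=18 'a': node 1→2
i=19 'c': node 2→3  emit P0@[17:19],P1@[19:19],P3@[18:19]
i=20 'e': node 3→0 (fail-walked)
i=21 'e': node 0→0
i=22 'a': node 0→1
i=23 'a': node 1→2
i=24 'c': node 2→3  emit P0@[22:24],P1@[24:24],P3@[23:24]
i=25 'e': node 3→0 (fail-walked)
i=26 'b': node 0→5
i=27 'c': node 5→4 (fail-walked)  emit P1@[27:27]
i=28 'a': node 4→1 (fail-walked)

All matches (sorted): [[4,1],[4,3],[10,2],[11,1],[14,1],[19,0],[19,1],[19,3],[24,0],[24,1],[24,3],[27,1]]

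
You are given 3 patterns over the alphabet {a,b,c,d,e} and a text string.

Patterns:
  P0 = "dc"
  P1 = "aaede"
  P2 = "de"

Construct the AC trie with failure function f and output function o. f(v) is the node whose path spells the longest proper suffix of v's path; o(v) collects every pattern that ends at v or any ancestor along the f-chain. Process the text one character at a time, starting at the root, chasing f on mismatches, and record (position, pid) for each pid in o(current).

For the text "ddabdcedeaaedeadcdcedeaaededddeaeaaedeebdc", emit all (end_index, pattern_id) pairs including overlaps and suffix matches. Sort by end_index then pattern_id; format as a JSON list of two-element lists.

Build:
Trie (insert patterns):
  n0 'ε': a→3 d→1
  n1 'd': c→2 e→8
  n2 'dc': ·  [P0 ends]
  n3 'a': a→4
  n4 'aa': e→5
  n5 'aae': d→6
  n6 'aaed': e→7
  n7 'aaede': ·  [P1 ends]
  n8 'de': ·  [P2 ends]

BFS fail/out derivation:
  fail(1) 'd': from fail(0)=0 chase 'd': 0 ⇒ 0;  out=∅∪out(0)=∅
  fail(3) 'a': from fail(0)=0 chase 'a': 0 ⇒ 0;  out=∅∪out(0)=∅
  fail(2) 'dc': from fail(1)=0 chase 'c': 0 ⇒ 0;  out={0}∪out(0)={0}
  fail(4) 'aa': from fail(3)=0 chase 'a': 0 ⇒ 3;  out=∅∪out(3)=∅
  fail(8) 'de': from fail(1)=0 chase 'e': 0 ⇒ 0;  out={2}∪out(0)={2}
  fail(5) 'aae': from fail(4)=3 chase 'e': 3→0 ⇒ 0;  out=∅∪out(0)=∅
  fail(6) 'aaed': from fail(5)=0 chase 'd': 0 ⇒ 1;  out=∅∪out(1)=∅
  fail(7) 'aaede': from fail(6)=1 chase 'e': 1 ⇒ 8;  out={1}∪out(8)={1,2}

Scan:
[0] read 'd'  n0⇒n1
[1] read 'd'  n1⇒n1 (fail-walked)
[2] read 'a'  n1⇒n3 (fail-walked)
[3] read 'b'  n3⇒n0 (fail-walked)
[4] read 'd'  n0⇒n1
[5] read 'c'  n1⇒n2  ** P0@[4:5]
[6] read 'e'  n2⇒n0 (fail-walked)
[7] read 'd'  n0⇒n1
[8] read 'e'  n1⇒n8  ** P2@[7:8]
[9] read 'a'  n8⇒n3 (fail-walked)
[10] read 'a'  n3⇒n4
[11] read 'e'  n4⇒n5
[12] read 'd'  n5⇒n6
[13] read 'e'  n6⇒n7  ** P1@[9:13],P2@[12:13]
[14] read 'a'  n7⇒n3 (fail-walked)
[15] read 'd'  n3⇒n1 (fail-walked)
[16] read 'c'  n1⇒n2  ** P0@[15:16]
[17] read 'd'  n2⇒n1 (fail-walked)
[18] read 'c'  n1⇒n2  ** P0@[17:18]
[19] read 'e'  n2⇒n0 (fail-walked)
[20] read 'd'  n0⇒n1
[21] read 'e'  n1⇒n8  ** P2@[20:21]
[22] read 'a'  n8⇒n3 (fail-walked)
[23] read 'a'  n3⇒n4
[24] read 'e'  n4⇒n5
[25] read 'd'  n5⇒n6
[26] read 'e'  n6⇒n7  ** P1@[22:26],P2@[25:26]
[27] read 'd'  n7⇒n1 (fail-walked)
[28] read 'd'  n1⇒n1 (fail-walked)
[29] read 'd'  n1⇒n1 (fail-walked)
[30] read 'e'  n1⇒n8  ** P2@[29:30]
[31] read 'a'  n8⇒n3 (fail-walked)
[32] read 'e'  n3⇒n0 (fail-walked)
[33] read 'a'  n0⇒n3
[34] read 'a'  n3⇒n4
[35] read 'e'  n4⇒n5
[36] read 'd'  n5⇒n6
[37] read 'e'  n6⇒n7  ** P1@[33:37],P2@[36:37]
[38] read 'e'  n7⇒n0 (fail-walked)
[39] read 'b'  n0⇒n0
[40] read 'd'  n0⇒n1
[41] read 'c'  n1⇒n2  ** P0@[40:41]

All matches (sorted): [[5,0],[8,2],[13,1],[13,2],[16,0],[18,0],[21,2],[26,1],[26,2],[30,2],[37,1],[37,2],[41,0]]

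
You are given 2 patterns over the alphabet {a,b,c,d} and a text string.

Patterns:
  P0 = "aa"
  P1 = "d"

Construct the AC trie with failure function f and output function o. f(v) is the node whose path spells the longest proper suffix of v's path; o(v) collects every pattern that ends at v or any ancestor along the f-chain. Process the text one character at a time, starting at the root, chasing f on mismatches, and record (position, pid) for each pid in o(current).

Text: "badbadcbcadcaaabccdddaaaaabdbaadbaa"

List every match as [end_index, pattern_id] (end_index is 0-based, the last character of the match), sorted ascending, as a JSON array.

Build:
Trie (insert patterns):
  n0 'ε': a→1 d→3
  n1 'a': a→2
  n2 'aa': ·  ←P0
  n3 'd': ·  ←P1

Failure links (BFS by depth):
  fail(1) 'a': from fail(0)=0 chase 'a': 0 ⇒ 0;  out=∅∪out(0)=∅
  fail(3) 'd': from fail(0)=0 chase 'd': 0 ⇒ 0;  out={1}∪out(0)={1}
  fail(2) 'aa': from fail(1)=0 chase 'a': 0 ⇒ 1;  out={0}∪out(1)={0}

Scan:
i=0 'b': node 0→0
i=1 'a': node 0→1
i=2 'd': node 1→3 ·f  → match P1@[2:2]
i=3 'b': node 3→0 ·f
i=4 'a': node 0→1
i=5 'd': node 1→3 ·f  → match P1@[5:5]
i=6 'c': node 3→0 ·f
i=7 'b': node 0→0
i=8 'c': node 0→0
i=9 'a': node 0→1
i=10 'd': node 1→3 ·f  → match P1@[10:10]
i=11 'c': node 3→0 ·f
i=12 'a': node 0→1
i=13 'a': node 1→2  → match P0@[12:13]
i=14 'a': node 2→2 ·f  → match P0@[13:14]
i=15 'b': node 2→0 ·f
i=16 'c': node 0→0
i=17 'c': node 0→0
i=18 'd': node 0→3  → match P1@[18:18]
i=19 'd': node 3→3 ·f  → match P1@[19:19]
i=20 'd': node 3→3 ·f  → match P1@[20:20]
i=21 'a': node 3→1 ·f
i=22 'a': node 1→2  → match P0@[21:22]
i=23 'a': node 2→2 ·f  → match P0@[22:23]
i=24 'a': node 2→2 ·f  → match P0@[23:24]
i=25 'a': node 2→2 ·f  → match P0@[24:25]
i=26 'b': node 2→0 ·f
i=27 'd': node 0→3  → match P1@[27:27]
i=28 'b': node 3→0 ·f
i=29 'a': node 0→1
i=30 'a': node 1→2  → match P0@[29:30]
i=31 'd': node 2→3 ·f  → match P1@[31:31]
i=32 'b': node 3→0 ·f
i=33 'a': node 0→1
i=34 'a': node 1→2  → match P0@[33:34]

Matches: [[2,1],[5,1],[10,1],[13,0],[14,0],[18,1],[19,1],[20,1],[22,0],[23,0],[24,0],[25,0],[27,1],[30,0],[31,1],[34,0]]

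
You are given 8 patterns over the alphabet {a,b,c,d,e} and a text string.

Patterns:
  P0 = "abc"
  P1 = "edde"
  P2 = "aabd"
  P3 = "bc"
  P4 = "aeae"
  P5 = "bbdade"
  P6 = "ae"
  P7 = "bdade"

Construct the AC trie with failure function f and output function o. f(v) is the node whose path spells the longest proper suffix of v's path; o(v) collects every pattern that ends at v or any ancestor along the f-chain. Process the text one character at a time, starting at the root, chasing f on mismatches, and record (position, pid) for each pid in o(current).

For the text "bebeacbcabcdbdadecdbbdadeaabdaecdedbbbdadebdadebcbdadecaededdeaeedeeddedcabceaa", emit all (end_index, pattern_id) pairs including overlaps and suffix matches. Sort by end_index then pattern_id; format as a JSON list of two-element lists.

Build:
Trie nodes:
  n0 'ε': a→1 b→11 e→4
  n1 'a': a→8 b→2 e→13
  n2 'ab': c→3
  n3 'abc': ·  [P0 ends]
  n4 'e': d→5
  n5 'ed': d→6
  n6 'edd': e→7
  n7 'edde': ·  [P1 ends]
  n8 'aa': b→9
  n9 'aab': d→10
  n10 'aabd': ·  [P2 ends]
  n11 'b': b→16 c→12 d→21
  n12 'bc': ·  [P3 ends]
  n13 'ae': a→14  [P6 ends]
  n14 'aea': e→15
  n15 'aeae': ·  [P4 ends]
  n16 'bb': d→17
  n17 'bbd': a→18
  n18 'bbda': d→19
  n19 'bbdad': e→20
  n20 'bbdade': ·  [P5 ends]
  n21 'bd': a→22
  n22 'bda': d→23
  n23 'bdad': e→24
  n24 'bdade': ·  [P7 ends]

Failure links (BFS by depth):
  fail(1) 'a': from fail(0)=0 chase 'a': 0 ⇒ 0;  out=∅∪out(0)=∅
  fail(4) 'e': from fail(0)=0 chase 'e': 0 ⇒ 0;  out=∅∪out(0)=∅
  fail(11) 'b': from fail(0)=0 chase 'b': 0 ⇒ 0;  out=∅∪out(0)=∅
  fail(2) 'ab': from fail(1)=0 chase 'b': 0 ⇒ 11;  out=∅∪out(11)=∅
  fail(5) 'ed': from fail(4)=0 chase 'd': 0 ⇒ 0;  out=∅∪out(0)=∅
  fail(8) 'aa': from fail(1)=0 chase 'a': 0 ⇒ 1;  out=∅∪out(1)=∅
  fail(12) 'bc': from fail(11)=0 chase 'c': 0 ⇒ 0;  out={3}∪out(0)={3}
  fail(13) 'ae': from fail(1)=0 chase 'e': 0 ⇒ 4;  out={6}∪out(4)={6}
  fail(16) 'bb': from fail(11)=0 chase 'b': 0 ⇒ 11;  out=∅∪out(11)=∅
  fail(21) 'bd': from fail(11)=0 chase 'd': 0 ⇒ 0;  out=∅∪out(0)=∅
  fail(3) 'abc': from fail(2)=11 chase 'c': 11 ⇒ 12;  out={0}∪out(12)={0,3}
  fail(6) 'edd': from fail(5)=0 chase 'd': 0 ⇒ 0;  out=∅∪out(0)=∅
  fail(9) 'aab': from fail(8)=1 chase 'b': 1 ⇒ 2;  out=∅∪out(2)=∅
  fail(14) 'aea': from fail(13)=4 chase 'a': 4→0 ⇒ 1;  out=∅∪out(1)=∅
  fail(17) 'bbd': from fail(16)=11 chase 'd': 11 ⇒ 21;  out=∅∪out(21)=∅
  fail(22) 'bda': from fail(21)=0 chase 'a': 0 ⇒ 1;  out=∅∪out(1)=∅
  fail(7) 'edde': from fail(6)=0 chase 'e': 0 ⇒ 4;  out={1}∪out(4)={1}
  fail(10) 'aabd': from fail(9)=2 chase 'd': 2→11 ⇒ 21;  out={2}∪out(21)={2}
  fail(15) 'aeae': from fail(14)=1 chase 'e': 1 ⇒ 13;  out={4}∪out(13)={4,6}
  fail(18) 'bbda': from fail(17)=21 chase 'a': 21 ⇒ 22;  out=∅∪out(22)=∅
  fail(23) 'bdad': from fail(22)=1 chase 'd': 1→0 ⇒ 0;  out=∅∪out(0)=∅
  fail(19) 'bbdad': from fail(18)=22 chase 'd': 22 ⇒ 23;  out=∅∪out(23)=∅
  fail(24) 'bdade': from fail(23)=0 chase 'e': 0 ⇒ 4;  out={7}∪out(4)={7}
  fail(20) 'bbdade': from fail(19)=23 chase 'e': 23 ⇒ 24;  out={5}∪out(24)={5,7}

Scan:
pos 0 'b': at 11
pos 1 'e': at 4 ·f
pos 2 'b': at 11 ·f
pos 3 'e': at 4 ·f
pos 4 'a': at 1 ·f
pos 5 'c': at 0 ·f
pos 6 'b': at 11
pos 7 'c': at 12  ** P3@[6:7]
pos 8 'a': at 1 ·f
pos 9 'b': at 2
pos 10 'c': at 3  ** P0@[8:10],P3@[9:10]
pos 11 'd': at 0 ·f
pos 12 'b': at 11
pos 13 'd': at 21
pos 14 'a': at 22
pos 15 'd': at 23
pos 16 'e': at 24  ** P7@[12:16]
pos 17 'c': at 0 ·f
pos 18 'd': at 0
pos 19 'b': at 11
pos 20 'b': at 16
pos 21 'd': at 17
pos 22 'a': at 18
pos 23 'd': at 19
pos 24 'e': at 20  ** P5@[19:24],P7@[20:24]
pos 25 'a': at 1 ·f
pos 26 'a': at 8
pos 27 'b': at 9
pos 28 'd': at 10  ** P2@[25:28]
pos 29 'a': at 22 ·f
pos 30 'e': at 13 ·f  ** P6@[29:30]
pos 31 'c': at 0 ·f
pos 32 'd': at 0
pos 33 'e': at 4
pos 34 'd': at 5
pos 35 'b': at 11 ·f
pos 36 'b': at 16
pos 37 'b': at 16 ·f
pos 38 'd': at 17
pos 39 'a': at 18
pos 40 'd': at 19
pos 41 'e': at 20  ** P5@[36:41],P7@[37:41]
pos 42 'b': at 11 ·f
pos 43 'd': at 21
pos 44 'a': at 22
pos 45 'd': at 23
pos 46 'e': at 24  ** P7@[42:46]
pos 47 'b': at 11 ·f
pos 48 'c': at 12  ** P3@[47:48]
pos 49 'b': at 11 ·f
pos 50 'd': at 21
pos 51 'a': at 22
pos 52 'd': at 23
pos 53 'e': at 24  ** P7@[49:53]
pos 54 'c': at 0 ·f
pos 55 'a': at 1
pos 56 'e': at 13  ** P6@[55:56]
pos 57 'd': at 5 ·f
pos 58 'e': at 4 ·f
pos 59 'd': at 5
pos 60 'd': at 6
pos 61 'e': at 7  ** P1@[58:61]
pos 62 'a': at 1 ·f
pos 63 'e': at 13  ** P6@[62:63]
pos 64 'e': at 4 ·f
pos 65 'd': at 5
pos 66 'e': at 4 ·f
pos 67 'e': at 4 ·f
pos 68 'd': at 5
pos 69 'd': at 6
pos 70 'e': at 7  ** P1@[67:70]
pos 71 'd': at 5 ·f
pos 72 'c': at 0 ·f
pos 73 'a': at 1
pos 74 'b': at 2
pos 75 'c': at 3  ** P0@[73:75],P3@[74:75]
pos 76 'e': at 4 ·f
pos 77 'a': at 1 ·f
pos 78 'a': at 8

All matches (sorted): [[7,3],[10,0],[10,3],[16,7],[24,5],[24,7],[28,2],[30,6],[41,5],[41,7],[46,7],[48,3],[53,7],[56,6],[61,1],[63,6],[70,1],[75,0],[75,3]]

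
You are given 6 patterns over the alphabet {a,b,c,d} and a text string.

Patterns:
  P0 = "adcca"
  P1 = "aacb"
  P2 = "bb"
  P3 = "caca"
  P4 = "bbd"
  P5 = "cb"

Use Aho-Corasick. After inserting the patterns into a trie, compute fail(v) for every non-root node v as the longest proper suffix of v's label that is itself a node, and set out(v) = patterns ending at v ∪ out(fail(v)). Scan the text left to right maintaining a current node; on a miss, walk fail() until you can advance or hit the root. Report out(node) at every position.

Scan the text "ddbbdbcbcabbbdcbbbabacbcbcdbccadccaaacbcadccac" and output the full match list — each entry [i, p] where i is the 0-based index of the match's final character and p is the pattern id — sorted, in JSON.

Build:
Trie (insert patterns):
  0='ε' goto a→1 b→9 c→11
  1='a' goto a→6 d→2
  2='ad' goto c→3
  3='adc' goto c→4
  4='adcc' goto a→5
  5='adcca' goto ·  ←P0
  6='aa' goto c→7
  7='aac' goto b→8
  8='aacb' goto ·  ←P1
  9='b' goto b→10
  10='bb' goto d→15  ←P2
  11='c' goto a→12 b→16
  12='ca' goto c→13
  13='cac' goto a→14
  14='caca' goto ·  ←P3
  15='bbd' goto ·  ←P4
  16='cb' goto ·  ←P5

Failure links (BFS by depth):
  fail(1) 'a': from fail(0)=0 chase 'a': 0 ⇒ 0;  out=∅∪out(0)=∅
  fail(9) 'b': from fail(0)=0 chase 'b': 0 ⇒ 0;  out=∅∪out(0)=∅
  fail(11) 'c': from fail(0)=0 chase 'c': 0 ⇒ 0;  out=∅∪out(0)=∅
  fail(2) 'ad': from fail(1)=0 chase 'd': 0 ⇒ 0;  out=∅∪out(0)=∅
  fail(6) 'aa': from fail(1)=0 chase 'a': 0 ⇒ 1;  out=∅∪out(1)=∅
  fail(10) 'bb': from fail(9)=0 chase 'b': 0 ⇒ 9;  out={2}∪out(9)={2}
  fail(12) 'ca': from fail(11)=0 chase 'a': 0 ⇒ 1;  out=∅∪out(1)=∅
  fail(16) 'cb': from fail(11)=0 chase 'b': 0 ⇒ 9;  out={5}∪out(9)={5}
  fail(3) 'adc': from fail(2)=0 chase 'c': 0 ⇒ 11;  out=∅∪out(11)=∅
  fail(7) 'aac': from fail(6)=1 chase 'c': 1→0 ⇒ 11;  out=∅∪out(11)=∅
  fail(13) 'cac': from fail(12)=1 chase 'c': 1→0 ⇒ 11;  out=∅∪out(11)=∅
  fail(15) 'bbd': from fail(10)=9 chase 'd': 9→0 ⇒ 0;  out={4}∪out(0)={4}
  fail(4) 'adcc': from fail(3)=11 chase 'c': 11→0 ⇒ 11;  out=∅∪out(11)=∅
  fail(8) 'aacb': from fail(7)=11 chase 'b': 11 ⇒ 16;  out={1}∪out(16)={1,5}
  fail(14) 'caca': from fail(13)=11 chase 'a': 11 ⇒ 12;  out={3}∪out(12)={3}
  fail(5) 'adcca': from fail(4)=11 chase 'a': 11 ⇒ 12;  out={0}∪out(12)={0}

Scan:
[0] read 'd'  n0⇒n0
[1] read 'd'  n0⇒n0
[2] read 'b'  n0⇒n9
[3] read 'b'  n9⇒n10  emit P2@[2:3]
[4] read 'd'  n10⇒n15  emit P4@[2:4]
[5] read 'b'  n15⇒n9 ·f
[6] read 'c'  n9⇒n11 ·f
[7] read 'b'  n11⇒n16  emit P5@[6:7]
[8] read 'c'  n16⇒n11 ·f
[9] read 'a'  n11⇒n12
[10] read 'b'  n12⇒n9 ·f
[11] read 'b'  n9⇒n10  emit P2@[10:11]
[12] read 'b'  n10⇒n10 ·f  emit P2@[11:12]
[13] read 'd'  n10⇒n15  emit P4@[11:13]
[14] read 'c'  n15⇒n11 ·f
[15] read 'b'  n11⇒n16  emit P5@[14:15]
[16] read 'b'  n16⇒n10 ·f  emit P2@[15:16]
[17] read 'b'  n10⇒n10 ·f  emit P2@[16:17]
[18] read 'a'  n10⇒n1 ·f
[19] read 'b'  n1⇒n9 ·f
[20] read 'a'  n9⇒n1 ·f
[21] read 'c'  n1⇒n11 ·f
[22] read 'b'  n11⇒n16  emit P5@[21:22]
[23] read 'c'  n16⇒n11 ·f
[24] read 'b'  n11⇒n16  emit P5@[23:24]
[25] read 'c'  n16⇒n11 ·f
[26] read 'd'  n11⇒n0 ·f
[27] read 'b'  n0⇒n9
[28] read 'c'  n9⇒n11 ·f
[29] read 'c'  n11⇒n11 ·f
[30] read 'a'  n11⇒n12
[31] read 'd'  n12⇒n2 ·f
[32] read 'c'  n2⇒n3
[33] read 'c'  n3⇒n4
[34] read 'a'  n4⇒n5  emit P0@[30:34]
[35] read 'a'  n5⇒n6 ·f
[36] read 'a'  n6⇒n6 ·f
[37] read 'c'  n6⇒n7
[38] read 'b'  n7⇒n8  emit P1@[35:38],P5@[37:38]
[39] read 'c'  n8⇒n11 ·f
[40] read 'a'  n11⇒n12
[41] read 'd'  n12⇒n2 ·f
[42] read 'c'  n2⇒n3
[43] read 'c'  n3⇒n4
[44] read 'a'  n4⇒n5  emit P0@[40:44]
[45] read 'c'  n5⇒n13 ·f

All matches (sorted): [[3,2],[4,4],[7,5],[11,2],[12,2],[13,4],[15,5],[16,2],[17,2],[22,5],[24,5],[34,0],[38,1],[38,5],[44,0]]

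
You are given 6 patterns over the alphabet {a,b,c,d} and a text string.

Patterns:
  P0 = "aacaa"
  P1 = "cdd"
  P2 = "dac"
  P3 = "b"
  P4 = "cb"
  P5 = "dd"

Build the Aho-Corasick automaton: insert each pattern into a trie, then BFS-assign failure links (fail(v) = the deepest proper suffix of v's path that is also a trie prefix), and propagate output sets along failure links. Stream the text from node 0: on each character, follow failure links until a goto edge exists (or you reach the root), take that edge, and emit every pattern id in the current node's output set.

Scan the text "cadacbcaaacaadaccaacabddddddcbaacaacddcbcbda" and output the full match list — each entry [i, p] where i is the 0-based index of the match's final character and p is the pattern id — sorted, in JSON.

Build automaton:
Trie (insert patterns):
  n0 'ε': a→1 b→12 c→6 d→9
  n1 'a': a→2
  n2 'aa': c→3
  n3 'aac': a→4
  n4 'aaca': a→5
  n5 'aacaa': ·  ←P0
  n6 'c': b→13 d→7
  n7 'cd': d→8
  n8 'cdd': ·  ←P1
  n9 'd': a→10 d→14
  n10 'da': c→11
  n11 'dac': ·  ←P2
  n12 'b': ·  ←P3
  n13 'cb': ·  ←P4
  n14 'dd': ·  ←P5

Failure links (BFS by depth):
  fail(1) 'a': from fail(0)=0 chase 'a': 0 ⇒ 0;  out=∅∪out(0)=∅
  fail(6) 'c': from fail(0)=0 chase 'c': 0 ⇒ 0;  out=∅∪out(0)=∅
  fail(9) 'd': from fail(0)=0 chase 'd': 0 ⇒ 0;  out=∅∪out(0)=∅
  fail(12) 'b': from fail(0)=0 chase 'b': 0 ⇒ 0;  out={3}∪out(0)={3}
  fail(2) 'aa': from fail(1)=0 chase 'a': 0 ⇒ 1;  out=∅∪out(1)=∅
  fail(7) 'cd': from fail(6)=0 chase 'd': 0 ⇒ 9;  out=∅∪out(9)=∅
  fail(10) 'da': from fail(9)=0 chase 'a': 0 ⇒ 1;  out=∅∪out(1)=∅
  fail(13) 'cb': from fail(6)=0 chase 'b': 0 ⇒ 12;  out={4}∪out(12)={3,4}
  fail(14) 'dd': from fail(9)=0 chase 'd': 0 ⇒ 9;  out={5}∪out(9)={5}
  fail(3) 'aac': from fail(2)=1 chase 'c': 1→0 ⇒ 6;  out=∅∪out(6)=∅
  fail(8) 'cdd': from fail(7)=9 chase 'd': 9 ⇒ 14;  out={1}∪out(14)={1,5}
  fail(11) 'dac': from fail(10)=1 chase 'c': 1→0 ⇒ 6;  out={2}∪out(6)={2}
  fail(4) 'aaca': from fail(3)=6 chase 'a': 6→0 ⇒ 1;  out=∅∪out(1)=∅
  fail(5) 'aacaa': from fail(4)=1 chase 'a': 1 ⇒ 2;  out={0}∪out(2)={0}

Scan:
pos 0 'c': at 6
pos 1 'a': at 1 (via fail)
pos 2 'd': at 9 (via fail)
pos 3 'a': at 10
pos 4 'c': at 11  ** P2@[2:4]
pos 5 'b': at 13 (via fail)  ** P3@[5:5],P4@[4:5]
pos 6 'c': at 6 (via fail)
pos 7 'a': at 1 (via fail)
pos 8 'a': at 2
pos 9 'a': at 2 (via fail)
pos 10 'c': at 3
pos 11 'a': at 4
pos 12 'a': at 5  ** P0@[8:12]
pos 13 'd': at 9 (via fail)
pos 14 'a': at 10
pos 15 'c': at 11  ** P2@[13:15]
pos 16 'c': at 6 (via fail)
pos 17 'a': at 1 (via fail)
pos 18 'a': at 2
pos 19 'c': at 3
pos 20 'a': at 4
pos 21 'b': at 12 (via fail)  ** P3@[21:21]
pos 22 'd': at 9 (via fail)
pos 23 'd': at 14  ** P5@[22:23]
pos 24 'd': at 14 (via fail)  ** P5@[23:24]
pos 25 'd': at 14 (via fail)  ** P5@[24:25]
pos 26 'd': at 14 (via fail)  ** P5@[25:26]
pos 27 'd': at 14 (via fail)  ** P5@[26:27]
pos 28 'c': at 6 (via fail)
pos 29 'b': at 13  ** P3@[29:29],P4@[28:29]
pos 30 'a': at 1 (via fail)
pos 31 'a': at 2
pos 32 'c': at 3
pos 33 'a': at 4
pos 34 'a': at 5  ** P0@[30:34]
pos 35 'c': at 3 (via fail)
pos 36 'd': at 7 (via fail)
pos 37 'd': at 8  ** P1@[35:37],P5@[36:37]
pos 38 'c': at 6 (via fail)
pos 39 'b': at 13  ** P3@[39:39],P4@[38:39]
pos 40 'c': at 6 (via fail)
pos 41 'b': at 13  ** P3@[41:41],P4@[40:41]
pos 42 'd': at 9 (via fail)
pos 43 'a': at 10

Matches: [[4,2],[5,3],[5,4],[12,0],[15,2],[21,3],[23,5],[24,5],[25,5],[26,5],[27,5],[29,3],[29,4],[34,0],[37,1],[37,5],[39,3],[39,4],[41,3],[41,4]]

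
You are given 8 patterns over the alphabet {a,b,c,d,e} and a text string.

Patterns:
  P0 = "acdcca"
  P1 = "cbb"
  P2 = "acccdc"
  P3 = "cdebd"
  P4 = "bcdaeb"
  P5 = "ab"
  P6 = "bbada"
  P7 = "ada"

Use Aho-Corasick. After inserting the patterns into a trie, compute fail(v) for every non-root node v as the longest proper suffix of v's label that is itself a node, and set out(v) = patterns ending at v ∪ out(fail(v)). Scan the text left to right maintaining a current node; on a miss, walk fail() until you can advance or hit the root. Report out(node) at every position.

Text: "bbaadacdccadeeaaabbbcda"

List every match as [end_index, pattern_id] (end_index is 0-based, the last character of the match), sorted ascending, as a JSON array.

Construct AC machine:
Trie (insert patterns):
  0='ε' goto a→1 b→18 c→7
  1='a' goto b→24 c→2 d→29
  2='ac' goto c→10 d→3
  3='acd' goto c→4
  4='acdc' goto c→5
  5='acdcc' goto a→6
  6='acdcca' goto ·  [P0 ends]
  7='c' goto b→8 d→14
  8='cb' goto b→9
  9='cbb' goto ·  [P1 ends]
  10='acc' goto c→11
  11='accc' goto d→12
  12='acccd' goto c→13
  13='acccdc' goto ·  [P2 ends]
  14='cd' goto e→15
  15='cde' goto b→16
  16='cdeb' goto d→17
  17='cdebd' goto ·  [P3 ends]
  18='b' goto b→25 c→19
  19='bc' goto d→20
  20='bcd' goto a→21
  21='bcda' goto e→22
  22='bcdae' goto b→23
  23='bcdaeb' goto ·  [P4 ends]
  24='ab' goto ·  [P5 ends]
  25='bb' goto a→26
  26='bba' goto d→27
  27='bbad' goto a→28
  28='bbada' goto ·  [P6 ends]
  29='ad' goto a→30
  30='ada' goto ·  [P7 ends]

BFS fail/out derivation:
  n1('a'): parent n0 fail=0; on 'a' 0 → fail=0;  out ∅∪∅=∅
  n7('c'): parent n0 fail=0; on 'c' 0 → fail=0;  out ∅∪∅=∅
  n18('b'): parent n0 fail=0; on 'b' 0 → fail=0;  out ∅∪∅=∅
  n2('ac'): parent n1 fail=0; on 'c' 0 → fail=7;  out ∅∪∅=∅
  n8('cb'): parent n7 fail=0; on 'b' 0 → fail=18;  out ∅∪∅=∅
  n14('cd'): parent n7 fail=0; on 'd' 0 → fail=0;  out ∅∪∅=∅
  n19('bc'): parent n18 fail=0; on 'c' 0 → fail=7;  out ∅∪∅=∅
  n24('ab'): parent n1 fail=0; on 'b' 0 → fail=18;  out {5}∪∅={5}
  n25('bb'): parent n18 fail=0; on 'b' 0 → fail=18;  out ∅∪∅=∅
  n29('ad'): parent n1 fail=0; on 'd' 0 → fail=0;  out ∅∪∅=∅
  n3('acd'): parent n2 fail=7; on 'd' 7 → fail=14;  out ∅∪∅=∅
  n9('cbb'): parent n8 fail=18; on 'b' 18 → fail=25;  out {1}∪∅={1}
  n10('acc'): parent n2 fail=7; on 'c' 7→0 → fail=7;  out ∅∪∅=∅
  n15('cde'): parent n14 fail=0; on 'e' 0 → fail=0;  out ∅∪∅=∅
  n20('bcd'): parent n19 fail=7; on 'd' 7 → fail=14;  out ∅∪∅=∅
  n26('bba'): parent n25 fail=18; on 'a' 18→0 → fail=1;  out ∅∪∅=∅
  n30('ada'): parent n29 fail=0; on 'a' 0 → fail=1;  out {7}∪∅={7}
  n4('acdc'): parent n3 fail=14; on 'c' 14→0 → fail=7;  out ∅∪∅=∅
  n11('accc'): parent n10 fail=7; on 'c' 7→0 → fail=7;  out ∅∪∅=∅
  n16('cdeb'): parent n15 fail=0; on 'b' 0 → fail=18;  out ∅∪∅=∅
  n21('bcda'): parent n20 fail=14; on 'a' 14→0 → fail=1;  out ∅∪∅=∅
  n27('bbad'): parent n26 fail=1; on 'd' 1 → fail=29;  out ∅∪∅=∅
  n5('acdcc'): parent n4 fail=7; on 'c' 7→0 → fail=7;  out ∅∪∅=∅
  n12('acccd'): parent n11 fail=7; on 'd' 7 → fail=14;  out ∅∪∅=∅
  n17('cdebd'): parent n16 fail=18; on 'd' 18→0 → fail=0;  out {3}∪∅={3}
  n22('bcdae'): parent n21 fail=1; on 'e' 1→0 → fail=0;  out ∅∪∅=∅
  n28('bbada'): parent n27 fail=29; on 'a' 29 → fail=30;  out {6}∪{7}={6,7}
  n6('acdcca'): parent n5 fail=7; on 'a' 7→0 → fail=1;  out {0}∪∅={0}
  n13('acccdc'): parent n12 fail=14; on 'c' 14→0 → fail=7;  out {2}∪∅={2}
  n23('bcdaeb'): parent n22 fail=0; on 'b' 0 → fail=18;  out {4}∪∅={4}

Run:
[0] read 'b'  n0⇒n18
[1] read 'b'  n18⇒n25
[2] read 'a'  n25⇒n26
[3] read 'a'  n26⇒n1 ·f
[4] read 'd'  n1⇒n29
[5] read 'a'  n29⇒n30  ** P7@[3:5]
[6] read 'c'  n30⇒n2 ·f
[7] read 'd'  n2⇒n3
[8] read 'c'  n3⇒n4
[9] read 'c'  n4⇒n5
[10] read 'a'  n5⇒n6  ** P0@[5:10]
[11] read 'd'  n6⇒n29 ·f
[12] read 'e'  n29⇒n0 ·f
[13] read 'e'  n0⇒n0
[14] read 'a'  n0⇒n1
[15] read 'a'  n1⇒n1 ·f
[16] read 'a'  n1⇒n1 ·f
[17] read 'b'  n1⇒n24  ** P5@[16:17]
[18] read 'b'  n24⇒n25 ·f
[19] read 'b'  n25⇒n25 ·f
[20] read 'c'  n25⇒n19 ·f
[21] read 'd'  n19⇒n20
[22] read 'a'  n20⇒n21

All matches (sorted): [[5,7],[10,0],[17,5]]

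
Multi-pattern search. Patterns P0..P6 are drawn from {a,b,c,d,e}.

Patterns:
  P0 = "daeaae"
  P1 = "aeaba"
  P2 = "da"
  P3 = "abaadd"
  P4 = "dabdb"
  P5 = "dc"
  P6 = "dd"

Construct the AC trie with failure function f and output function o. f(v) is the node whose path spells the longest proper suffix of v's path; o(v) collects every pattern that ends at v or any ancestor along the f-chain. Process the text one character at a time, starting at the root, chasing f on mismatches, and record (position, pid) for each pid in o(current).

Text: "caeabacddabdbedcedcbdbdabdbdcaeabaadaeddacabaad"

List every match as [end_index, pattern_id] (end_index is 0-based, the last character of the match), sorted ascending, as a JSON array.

Build:
Trie nodes:
  n0 'ε': a→7 d→1
  n1 'd': a→2 c→20 d→21
  n2 'da': b→17 e→3  ←P2
  n3 'dae': a→4
  n4 'daea': a→5
  n5 'daeaa': e→6
  n6 'daeaae': ·  ←P0
  n7 'a': b→12 e→8
  n8 'ae': a→9
  n9 'aea': b→10
  n10 'aeab': a→11
  n11 'aeaba': ·  ←P1
  n12 'ab': a→13
  n13 'aba': a→14
  n14 'abaa': d→15
  n15 'abaad': d→16
  n16 'abaadd': ·  ←P3
  n17 'dab': d→18
  n18 'dabd': b→19
  n19 'dabdb': ·  ←P4
  n20 'dc': ·  ←P5
  n21 'dd': ·  ←P6

BFS fail/out derivation:
  fail(1) 'd': from fail(0)=0 chase 'd': 0 ⇒ 0;  out=∅∪out(0)=∅
  fail(7) 'a': from fail(0)=0 chase 'a': 0 ⇒ 0;  out=∅∪out(0)=∅
  fail(2) 'da': from fail(1)=0 chase 'a': 0 ⇒ 7;  out={2}∪out(7)={2}
  fail(8) 'ae': from fail(7)=0 chase 'e': 0 ⇒ 0;  out=∅∪out(0)=∅
  fail(12) 'ab': from fail(7)=0 chase 'b': 0 ⇒ 0;  out=∅∪out(0)=∅
  fail(20) 'dc': from fail(1)=0 chase 'c': 0 ⇒ 0;  out={5}∪out(0)={5}
  fail(21) 'dd': from fail(1)=0 chase 'd': 0 ⇒ 1;  out={6}∪out(1)={6}
  fail(3) 'dae': from fail(2)=7 chase 'e': 7 ⇒ 8;  out=∅∪out(8)=∅
  fail(9) 'aea': from fail(8)=0 chase 'a': 0 ⇒ 7;  out=∅∪out(7)=∅
  fail(13) 'aba': from fail(12)=0 chase 'a': 0 ⇒ 7;  out=∅∪out(7)=∅
  fail(17) 'dab': from fail(2)=7 chase 'b': 7 ⇒ 12;  out=∅∪out(12)=∅
  fail(4) 'daea': from fail(3)=8 chase 'a': 8 ⇒ 9;  out=∅∪out(9)=∅
  fail(10) 'aeab': from fail(9)=7 chase 'b': 7 ⇒ 12;  out=∅∪out(12)=∅
  fail(14) 'abaa': from fail(13)=7 chase 'a': 7→0 ⇒ 7;  out=∅∪out(7)=∅
  fail(18) 'dabd': from fail(17)=12 chase 'd': 12→0 ⇒ 1;  out=∅∪out(1)=∅
  fail(5) 'daeaa': from fail(4)=9 chase 'a': 9→7→0 ⇒ 7;  out=∅∪out(7)=∅
  fail(11) 'aeaba': from fail(10)=12 chase 'a': 12 ⇒ 13;  out={1}∪out(13)={1}
  fail(15) 'abaad': from fail(14)=7 chase 'd': 7→0 ⇒ 1;  out=∅∪out(1)=∅
  fail(19) 'dabdb': from fail(18)=1 chase 'b': 1→0 ⇒ 0;  out={4}∪out(0)={4}
  fail(6) 'daeaae': from fail(5)=7 chase 'e': 7 ⇒ 8;  out={0}∪out(8)={0}
  fail(16) 'abaadd': from fail(15)=1 chase 'd': 1 ⇒ 21;  out={3}∪out(21)={3,6}

Text stream:
[0] read 'c'  n0⇒n0
[1] read 'a'  n0⇒n7
[2] read 'e'  n7⇒n8
[3] read 'a'  n8⇒n9
[4] read 'b'  n9⇒n10
[5] read 'a'  n10⇒n11  emit P1@[1:5]
[6] read 'c'  n11⇒n0 ·f
[7] read 'd'  n0⇒n1
[8] read 'd'  n1⇒n21  emit P6@[7:8]
[9] read 'a'  n21⇒n2 ·f  emit P2@[8:9]
[10] read 'b'  n2⇒n17
[11] read 'd'  n17⇒n18
[12] read 'b'  n18⇒n19  emit P4@[8:12]
[13] read 'e'  n19⇒n0 ·f
[14] read 'd'  n0⇒n1
[15] read 'c'  n1⇒n20  emit P5@[14:15]
[16] read 'e'  n20⇒n0 ·f
[17] read 'd'  n0⇒n1
[18] read 'c'  n1⇒n20  emit P5@[17:18]
[19] read 'b'  n20⇒n0 ·f
[20] read 'd'  n0⇒n1
[21] read 'b'  n1⇒n0 ·f
[22] read 'd'  n0⇒n1
[23] read 'a'  n1⇒n2  emit P2@[22:23]
[24] read 'b'  n2⇒n17
[25] read 'd'  n17⇒n18
[26] read 'b'  n18⇒n19  emit P4@[22:26]
[27] read 'd'  n19⇒n1 ·f
[28] read 'c'  n1⇒n20  emit P5@[27:28]
[29] read 'a'  n20⇒n7 ·f
[30] read 'e'  n7⇒n8
[31] read 'a'  n8⇒n9
[32] read 'b'  n9⇒n10
[33] read 'a'  n10⇒n11  emit P1@[29:33]
[34] read 'a'  n11⇒n14 ·f
[35] read 'd'  n14⇒n15
[36] read 'a'  n15⇒n2 ·f  emit P2@[35:36]
[37] read 'e'  n2⇒n3
[38] read 'd'  n3⇒n1 ·f
[39] read 'd'  n1⇒n21  emit P6@[38:39]
[40] read 'a'  n21⇒n2 ·f  emit P2@[39:40]
[41] read 'c'  n2⇒n0 ·f
[42] read 'a'  n0⇒n7
[43] read 'b'  n7⇒n12
[44] read 'a'  n12⇒n13
[45] read 'a'  n13⇒n14
[46] read 'd'  n14⇒n15

Result: [[5,1],[8,6],[9,2],[12,4],[15,5],[18,5],[23,2],[26,4],[28,5],[33,1],[36,2],[39,6],[40,2]]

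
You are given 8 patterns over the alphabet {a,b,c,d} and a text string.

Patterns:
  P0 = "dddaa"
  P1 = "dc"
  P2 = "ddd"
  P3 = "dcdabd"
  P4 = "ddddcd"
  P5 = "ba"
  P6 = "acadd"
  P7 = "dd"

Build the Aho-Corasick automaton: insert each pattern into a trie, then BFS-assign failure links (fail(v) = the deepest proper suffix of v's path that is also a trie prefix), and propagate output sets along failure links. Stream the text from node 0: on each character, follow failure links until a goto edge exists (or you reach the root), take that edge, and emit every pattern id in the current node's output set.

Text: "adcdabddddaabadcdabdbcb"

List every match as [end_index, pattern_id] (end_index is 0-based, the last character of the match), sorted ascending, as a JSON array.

Construct AC machine:
Trie (insert patterns):
  0='ε' goto a→16 b→14 d→1
  1='d' goto c→6 d→2
  2='dd' goto d→3  ←P7
  3='ddd' goto a→4 d→11  ←P2
  4='ddda' goto a→5
  5='dddaa' goto ·  ←P0
  6='dc' goto d→7  ←P1
  7='dcd' goto a→8
  8='dcda' goto b→9
  9='dcdab' goto d→10
  10='dcdabd' goto ·  ←P3
  11='dddd' goto c→12
  12='ddddc' goto d→13
  13='ddddcd' goto ·  ←P4
  14='b' goto a→15
  15='ba' goto ·  ←P5
  16='a' goto c→17
  17='ac' goto a→18
  18='aca' goto d→19
  19='acad' goto d→20
  20='acadd' goto ·  ←P6

BFS fail/out derivation:
  n1('d'): parent n0 fail=0; on 'd' 0 → fail=0;  out ∅∪∅=∅
  n14('b'): parent n0 fail=0; on 'b' 0 → fail=0;  out ∅∪∅=∅
  n16('a'): parent n0 fail=0; on 'a' 0 → fail=0;  out ∅∪∅=∅
  n2('dd'): parent n1 fail=0; on 'd' 0 → fail=1;  out {7}∪∅={7}
  n6('dc'): parent n1 fail=0; on 'c' 0 → fail=0;  out {1}∪∅={1}
  n15('ba'): parent n14 fail=0; on 'a' 0 → fail=16;  out {5}∪∅={5}
  n17('ac'): parent n16 fail=0; on 'c' 0 → fail=0;  out ∅∪∅=∅
  n3('ddd'): parent n2 fail=1; on 'd' 1 → fail=2;  out {2}∪{7}={2,7}
  n7('dcd'): parent n6 fail=0; on 'd' 0 → fail=1;  out ∅∪∅=∅
  n18('aca'): parent n17 fail=0; on 'a' 0 → fail=16;  out ∅∪∅=∅
  n4('ddda'): parent n3 fail=2; on 'a' 2→1→0 → fail=16;  out ∅∪∅=∅
  n8('dcda'): parent n7 fail=1; on 'a' 1→0 → fail=16;  out ∅∪∅=∅
  n11('dddd'): parent n3 fail=2; on 'd' 2 → fail=3;  out ∅∪{2,7}={2,7}
  n19('acad'): parent n18 fail=16; on 'd' 16→0 → fail=1;  out ∅∪∅=∅
  n5('dddaa'): parent n4 fail=16; on 'a' 16→0 → fail=16;  out {0}∪∅={0}
  n9('dcdab'): parent n8 fail=16; on 'b' 16→0 → fail=14;  out ∅∪∅=∅
  n12('ddddc'): parent n11 fail=3; on 'c' 3→2→1 → fail=6;  out ∅∪{1}={1}
  n20('acadd'): parent n19 fail=1; on 'd' 1 → fail=2;  out {6}∪{7}={6,7}
  n10('dcdabd'): parent n9 fail=14; on 'd' 14→0 → fail=1;  out {3}∪∅={3}
  n13('ddddcd'): parent n12 fail=6; on 'd' 6 → fail=7;  out {4}∪∅={4}

Scan:
pos 0 'a': at 16
pos 1 'd': at 1 (fail-walked)
pos 2 'c': at 6  emit P1@[1:2]
pos 3 'd': at 7
pos 4 'a': at 8
pos 5 'b': at 9
pos 6 'd': at 10  emit P3@[1:6]
pos 7 'd': at 2 (fail-walked)  emit P7@[6:7]
pos 8 'd': at 3  emit P2@[6:8],P7@[7:8]
pos 9 'd': at 11  emit P2@[7:9],P7@[8:9]
pos 10 'a': at 4 (fail-walked)
pos 11 'a': at 5  emit P0@[7:11]
pos 12 'b': at 14 (fail-walked)
pos 13 'a': at 15  emit P5@[12:13]
pos 14 'd': at 1 (fail-walked)
pos 15 'c': at 6  emit P1@[14:15]
pos 16 'd': at 7
pos 17 'a': at 8
pos 18 'b': at 9
pos 19 'd': at 10  emit P3@[14:19]
pos 20 'b': at 14 (fail-walked)
pos 21 'c': at 0 (fail-walked)
pos 22 'b': at 14

Result: [[2,1],[6,3],[7,7],[8,2],[8,7],[9,2],[9,7],[11,0],[13,5],[15,1],[19,3]]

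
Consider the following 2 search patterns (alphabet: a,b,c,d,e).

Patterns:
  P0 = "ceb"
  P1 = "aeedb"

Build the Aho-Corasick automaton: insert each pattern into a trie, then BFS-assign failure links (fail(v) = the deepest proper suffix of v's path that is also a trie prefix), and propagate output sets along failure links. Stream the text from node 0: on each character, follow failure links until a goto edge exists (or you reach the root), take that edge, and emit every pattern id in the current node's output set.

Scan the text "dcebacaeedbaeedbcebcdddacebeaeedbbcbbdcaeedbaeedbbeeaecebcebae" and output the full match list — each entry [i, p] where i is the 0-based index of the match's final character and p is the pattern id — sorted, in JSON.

Build automaton:
Trie nodes:
  0='ε' goto a→4 c→1
  1='c' goto e→2
  2='ce' goto b→3
  3='ceb' goto ·  ←P0
  4='a' goto e→5
  5='ae' goto e→6
  6='aee' goto d→7
  7='aeed' goto b→8
  8='aeedb' goto ·  ←P1

BFS fail/out derivation:
  fail(1) 'c': from fail(0)=0 chase 'c': 0 ⇒ 0;  out=∅∪out(0)=∅
  fail(4) 'a': from fail(0)=0 chase 'a': 0 ⇒ 0;  out=∅∪out(0)=∅
  fail(2) 'ce': from fail(1)=0 chase 'e': 0 ⇒ 0;  out=∅∪out(0)=∅
  fail(5) 'ae': from fail(4)=0 chase 'e': 0 ⇒ 0;  out=∅∪out(0)=∅
  fail(3) 'ceb': from fail(2)=0 chase 'b': 0 ⇒ 0;  out={0}∪out(0)={0}
  fail(6) 'aee': from fail(5)=0 chase 'e': 0 ⇒ 0;  out=∅∪out(0)=∅
  fail(7) 'aeed': from fail(6)=0 chase 'd': 0 ⇒ 0;  out=∅∪out(0)=∅
  fail(8) 'aeedb': from fail(7)=0 chase 'b': 0 ⇒ 0;  out={1}∪out(0)={1}

Text stream:
i=0 'd': node 0→0
i=1 'c': node 0→1
i=2 'e': node 1→2
i=3 'b': node 2→3  emit P0@[1:3]
i=4 'a': node 3→4 (via fail)
i=5 'c': node 4→1 (via fail)
i=6 'a': node 1→4 (via fail)
i=7 'e': node 4→5
i=8 'e': node 5→6
i=9 'd': node 6→7
i=10 'b': node 7→8  emit P1@[6:10]
i=11 'a': node 8→4 (via fail)
i=12 'e': node 4→5
i=13 'e': node 5→6
i=14 'd': node 6→7
i=15 'b': node 7→8  emit P1@[11:15]
i=16 'c': node 8→1 (via fail)
i=17 'e': node 1→2
i=18 'b': node 2→3  emit P0@[16:18]
i=19 'c': node 3→1 (via fail)
i=20 'd': node 1→0 (via fail)
i=21 'd': node 0→0
i=22 'd': node 0→0
i=23 'a': node 0→4
i=24 'c': node 4→1 (via fail)
i=25 'e': node 1→2
i=26 'b': node 2→3  emit P0@[24:26]
i=27 'e': node 3→0 (via fail)
i=28 'a': node 0→4
i=29 'e': node 4→5
i=30 'e': node 5→6
i=31 'd': node 6→7
i=32 'b': node 7→8  emit P1@[28:32]
i=33 'b': node 8→0 (via fail)
i=34 'c': node 0→1
i=35 'b': node 1→0 (via fail)
i=36 'b': node 0→0
i=37 'd': node 0→0
i=38 'c': node 0→1
i=39 'a': node 1→4 (via fail)
i=40 'e': node 4→5
i=41 'e': node 5→6
i=42 'd': node 6→7
i=43 'b': node 7→8  emit P1@[39:43]
i=44 'a': node 8→4 (via fail)
i=45 'e': node 4→5
i=46 'e': node 5→6
i=47 'd': node 6→7
i=48 'b': node 7→8  emit P1@[44:48]
i=49 'b': node 8→0 (via fail)
i=50 'e': node 0→0
i=51 'e': node 0→0
i=52 'a': node 0→4
i=53 'e': node 4→5
i=54 'c': node 5→1 (via fail)
i=55 'e': node 1→2
i=56 'b': node 2→3  emit P0@[54:56]
i=57 'c': node 3→1 (via fail)
i=58 'e': node 1→2
i=59 'b': node 2→3  emit P0@[57:59]
i=60 'a': node 3→4 (via fail)
i=61 'e': node 4→5

Matches: [[3,0],[10,1],[15,1],[18,0],[26,0],[32,1],[43,1],[48,1],[56,0],[59,0]]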